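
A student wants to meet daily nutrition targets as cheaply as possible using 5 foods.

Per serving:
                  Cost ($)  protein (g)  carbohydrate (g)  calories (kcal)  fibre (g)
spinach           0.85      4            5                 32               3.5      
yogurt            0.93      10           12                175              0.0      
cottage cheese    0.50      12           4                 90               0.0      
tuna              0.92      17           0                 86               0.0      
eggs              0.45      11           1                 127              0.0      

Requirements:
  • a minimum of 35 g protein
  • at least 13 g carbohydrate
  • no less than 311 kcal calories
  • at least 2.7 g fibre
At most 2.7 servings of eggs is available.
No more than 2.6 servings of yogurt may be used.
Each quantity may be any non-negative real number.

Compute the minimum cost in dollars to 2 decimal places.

$2.02

Let x1 = servings of spinach, x2 = servings of yogurt, x3 = servings of cottage cheese, x4 = servings of tuna, x5 = servings of eggs.
Minimise 0.85x1 + 0.93x2 + 0.5x3 + 0.92x4 + 0.45x5 s.t.:
  4x1 + 10x2 + 12x3 + 17x4 + 11x5 ≥ 35   (protein)
  5x1 + 12x2 + 4x3 + 1x5 ≥ 13   (carbohydrate)
  32x1 + 175x2 + 90x3 + 86x4 + 127x5 ≥ 311   (calories)
  3.5x1 ≥ 2.7   (fibre)
  x5 ≤ 2.7
  x2 ≤ 2.6
  x1, x2, x3, x4, x5 ≥ 0.
At the optimum only spinach, yogurt, cottage cheese, eggs are positive (tuna = 0). The protein, carbohydrate, calories, fibre requirements are met with equality.
That vertex is x1 = 0.7714, x2 = 0.08996, x3 = 1.803, x5 = 0.8531.
Total cost: 0.85·0.7714 + 0.93·0.08996 + 0.5·1.803 + 0.45·0.8531 = 2.0247.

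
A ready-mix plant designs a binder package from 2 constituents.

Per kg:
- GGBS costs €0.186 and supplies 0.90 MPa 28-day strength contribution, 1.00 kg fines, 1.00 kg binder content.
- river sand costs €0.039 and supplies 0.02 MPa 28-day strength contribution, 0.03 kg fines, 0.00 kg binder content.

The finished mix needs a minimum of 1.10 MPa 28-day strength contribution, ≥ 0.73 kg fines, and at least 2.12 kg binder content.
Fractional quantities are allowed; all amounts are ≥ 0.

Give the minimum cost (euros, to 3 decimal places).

Set it up as a linear program. Let x1 = kg of GGBS, x2 = kg of river sand.
Minimise 0.186x1 + 0.039x2 subject to:
  0.9x1 + 0.02x2 ≥ 1.1   (28-day strength contribution)
  1x1 + 0.03x2 ≥ 0.73   (fines)
  1x1 ≥ 2.12   (binder content)
  x1, x2 ≥ 0.
The cheapest feasible vertex uses only GGBS; river sand is not used. Binding constraint: binder content.
Solving gives x1 = 2.12.
Hence cost = 0.186·2.12 = €0.39432.

€0.394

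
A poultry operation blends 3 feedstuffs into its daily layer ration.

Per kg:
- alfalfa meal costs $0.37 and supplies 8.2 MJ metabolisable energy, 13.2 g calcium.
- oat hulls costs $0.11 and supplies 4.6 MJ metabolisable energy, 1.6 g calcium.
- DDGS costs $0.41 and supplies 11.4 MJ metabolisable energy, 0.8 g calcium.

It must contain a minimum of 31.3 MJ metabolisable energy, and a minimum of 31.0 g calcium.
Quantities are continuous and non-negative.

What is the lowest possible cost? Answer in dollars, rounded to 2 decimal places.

Treat it as an LP. Let x1 = kg of alfalfa meal, x2 = kg of oat hulls, x3 = kg of DDGS.
Minimise 0.37x1 + 0.11x2 + 0.41x3 with:
  8.2x1 + 4.6x2 + 11.4x3 ≥ 31.3   (metabolisable energy)
  13.2x1 + 1.6x2 + 0.8x3 ≥ 31   (calcium)
  x1, x2, x3 ≥ 0.
The cheapest feasible vertex uses only alfalfa meal, oat hulls; DDGS is not used. There the metabolisable energy and calcium constraints are tight.
Solving gives x1 = 1.944, x2 = 3.339.
Hence cost = 0.37·1.944 + 0.11·3.339 = $1.0866.

$1.09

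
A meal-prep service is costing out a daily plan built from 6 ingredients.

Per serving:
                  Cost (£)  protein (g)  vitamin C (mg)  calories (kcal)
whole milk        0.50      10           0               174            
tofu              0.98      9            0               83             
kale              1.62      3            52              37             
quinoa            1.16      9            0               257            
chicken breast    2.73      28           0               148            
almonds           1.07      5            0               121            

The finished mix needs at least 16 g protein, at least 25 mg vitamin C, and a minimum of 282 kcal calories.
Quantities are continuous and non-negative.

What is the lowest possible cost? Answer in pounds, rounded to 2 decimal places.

Let x1 = servings of whole milk, x2 = servings of tofu, x3 = servings of kale, x4 = servings of quinoa, x5 = servings of chicken breast, x6 = servings of almonds.
Minimise 0.5x1 + 0.98x2 + 1.62x3 + 1.16x4 + 2.73x5 + 1.07x6 with:
  10x1 + 9x2 + 3x3 + 9x4 + 28x5 + 5x6 ≥ 16   (protein)
  52x3 ≥ 25   (vitamin C)
  174x1 + 83x2 + 37x3 + 257x4 + 148x5 + 121x6 ≥ 282   (calories)
  x1, x2, x3, x4, x5, x6 ≥ 0.
The cheapest feasible vertex uses only whole milk, kale; tofu, quinoa, chicken breast, almonds are not used. There the vitamin C and calories constraints are tight.
So whole milk = 1.518 servings, kale = 0.4808 servings.
Objective = 0.5·1.518 + 1.62·0.4808 = 1.5379.

£1.54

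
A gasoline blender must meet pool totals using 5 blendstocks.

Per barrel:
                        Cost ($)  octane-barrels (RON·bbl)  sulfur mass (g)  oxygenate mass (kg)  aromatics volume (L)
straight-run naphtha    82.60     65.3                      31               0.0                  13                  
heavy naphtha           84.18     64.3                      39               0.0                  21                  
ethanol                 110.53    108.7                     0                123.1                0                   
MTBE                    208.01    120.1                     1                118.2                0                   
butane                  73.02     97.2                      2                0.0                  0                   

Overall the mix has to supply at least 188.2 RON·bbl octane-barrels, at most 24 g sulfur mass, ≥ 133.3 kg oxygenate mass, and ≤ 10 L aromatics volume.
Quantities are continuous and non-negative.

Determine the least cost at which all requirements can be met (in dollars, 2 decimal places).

Let x1 = barrels of straight-run naphtha, x2 = barrels of heavy naphtha, x3 = barrels of ethanol, x4 = barrels of MTBE, x5 = barrels of butane.
Minimize 82.6x1 + 84.18x2 + 110.53x3 + 208.01x4 + 73.02x5 s.t.:
  65.3x1 + 64.3x2 + 108.7x3 + 120.1x4 + 97.2x5 ≥ 188.2   (octane-barrels)
  31x1 + 39x2 + 1x4 + 2x5 ≤ 24   (sulfur mass)
  123.1x3 + 118.2x4 ≥ 133.3   (oxygenate mass)
  13x1 + 21x2 ≤ 10   (aromatics volume)
  x1, x2, x3, x4, x5 ≥ 0.
The cheapest feasible vertex uses only ethanol, butane; straight-run naphtha, heavy naphtha, MTBE are not used. Binding constraints: octane-barrels and oxygenate mass.
Optimal quantities: ethanol = 1.0829 barrels, butane = 0.72524 barrels.
Objective = 110.53·1.0829 + 73.02·0.72524 = 172.6500.

$172.65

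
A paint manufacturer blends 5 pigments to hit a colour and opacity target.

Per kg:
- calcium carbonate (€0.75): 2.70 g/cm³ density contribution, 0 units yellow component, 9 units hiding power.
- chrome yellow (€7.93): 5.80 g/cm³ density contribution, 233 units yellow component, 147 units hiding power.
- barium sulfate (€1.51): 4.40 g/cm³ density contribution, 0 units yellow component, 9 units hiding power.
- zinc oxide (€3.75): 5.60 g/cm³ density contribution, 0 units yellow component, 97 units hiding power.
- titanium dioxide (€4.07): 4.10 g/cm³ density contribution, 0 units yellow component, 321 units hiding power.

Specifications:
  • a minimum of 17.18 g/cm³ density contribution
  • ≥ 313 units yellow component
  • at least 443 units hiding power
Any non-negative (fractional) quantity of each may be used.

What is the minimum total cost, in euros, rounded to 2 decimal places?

€15.30

Let x1 = kg of calcium carbonate, x2 = kg of chrome yellow, x3 = kg of barium sulfate, x4 = kg of zinc oxide, x5 = kg of titanium dioxide.
min 0.75x1 + 7.93x2 + 1.51x3 + 3.75x4 + 4.07x5 with:
  2.7x1 + 5.8x2 + 4.4x3 + 5.6x4 + 4.1x5 ≥ 17.18   (density contribution)
  233x2 ≥ 313   (yellow component)
  9x1 + 147x2 + 9x3 + 97x4 + 321x5 ≥ 443   (hiding power)
  x1, x2, x3, x4, x5 ≥ 0.
At the optimum only calcium carbonate, chrome yellow, titanium dioxide are positive (barium sulfate, zinc oxide = 0). Binding constraints: density contribution, yellow component, hiding power.
So calcium carbonate = 2.419 kg, chrome yellow = 1.343 kg, titanium dioxide = 0.6971 kg.
Total cost: 0.75·2.419 + 7.93·1.343 + 4.07·0.6971 = 15.3014.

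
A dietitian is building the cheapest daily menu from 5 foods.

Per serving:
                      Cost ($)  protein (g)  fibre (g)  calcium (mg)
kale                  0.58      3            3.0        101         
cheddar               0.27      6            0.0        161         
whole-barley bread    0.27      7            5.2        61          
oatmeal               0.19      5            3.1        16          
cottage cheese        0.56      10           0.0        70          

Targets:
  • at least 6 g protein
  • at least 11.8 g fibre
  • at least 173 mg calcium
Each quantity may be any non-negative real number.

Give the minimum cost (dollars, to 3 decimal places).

$0.671

Set it up as a linear program. Let x1 = servings of kale, x2 = servings of cheddar, x3 = servings of whole-barley bread, x4 = servings of oatmeal, x5 = servings of cottage cheese.
Minimize 0.58x1 + 0.27x2 + 0.27x3 + 0.19x4 + 0.56x5 s.t.:
  3x1 + 6x2 + 7x3 + 5x4 + 10x5 ≥ 6   (protein)
  3x1 + 5.2x3 + 3.1x4 ≥ 11.8   (fibre)
  101x1 + 161x2 + 61x3 + 16x4 + 70x5 ≥ 173   (calcium)
  x1, x2, x3, x4, x5 ≥ 0.
The cheapest feasible vertex uses only cheddar, whole-barley bread; kale, oatmeal, cottage cheese are not used. There the fibre and calcium constraints are tight.
Optimal quantities: cheddar = 0.2148 servings, whole-barley bread = 2.269 servings.
Cost = 0.27·0.2148 + 0.27·2.269 = 0.67063.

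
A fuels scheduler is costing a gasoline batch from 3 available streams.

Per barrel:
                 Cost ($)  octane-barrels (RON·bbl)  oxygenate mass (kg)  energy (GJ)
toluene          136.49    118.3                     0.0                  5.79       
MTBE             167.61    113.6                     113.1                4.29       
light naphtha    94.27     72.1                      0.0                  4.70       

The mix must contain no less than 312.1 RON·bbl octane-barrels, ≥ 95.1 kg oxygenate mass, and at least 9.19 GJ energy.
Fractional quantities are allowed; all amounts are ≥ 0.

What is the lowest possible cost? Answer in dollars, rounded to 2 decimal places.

Let x1 = barrels of toluene, x2 = barrels of MTBE, x3 = barrels of light naphtha.
min 136.49x1 + 167.61x2 + 94.27x3 s.t.:
  118.3x1 + 113.6x2 + 72.1x3 ≥ 312.1   (octane-barrels)
  113.1x2 ≥ 95.1   (oxygenate mass)
  5.79x1 + 4.29x2 + 4.7x3 ≥ 9.19   (energy)
  x1, x2, x3 ≥ 0.
The cheapest feasible vertex uses only toluene, MTBE; light naphtha is not used. There the octane-barrels and oxygenate mass constraints are tight.
So toluene = 1.8308 barrels, MTBE = 0.84085 barrels.
Total cost: 136.49·1.8308 + 167.61·0.84085 = 390.8208.

$390.82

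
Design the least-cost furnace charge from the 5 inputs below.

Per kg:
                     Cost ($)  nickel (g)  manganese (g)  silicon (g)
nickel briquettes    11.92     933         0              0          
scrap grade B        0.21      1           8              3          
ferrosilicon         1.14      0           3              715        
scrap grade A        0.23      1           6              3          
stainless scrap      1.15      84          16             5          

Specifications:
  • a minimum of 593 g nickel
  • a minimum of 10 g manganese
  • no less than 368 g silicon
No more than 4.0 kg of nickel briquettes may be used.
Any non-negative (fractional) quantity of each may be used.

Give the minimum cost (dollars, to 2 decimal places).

$8.20

Set it up as a linear program. Let x1 = kg of nickel briquettes, x2 = kg of scrap grade B, x3 = kg of ferrosilicon, x4 = kg of scrap grade A, x5 = kg of stainless scrap.
min 11.92x1 + 0.21x2 + 1.14x3 + 0.23x4 + 1.15x5 with:
  933x1 + 1x2 + 1x4 + 84x5 ≥ 593   (nickel)
  8x2 + 3x3 + 6x4 + 16x5 ≥ 10   (manganese)
  3x2 + 715x3 + 3x4 + 5x5 ≥ 368   (silicon)
  x1 ≤ 4
  x1, x2, x3, x4, x5 ≥ 0.
At the optimum only nickel briquettes, ferrosilicon, stainless scrap are positive (scrap grade B, scrap grade A = 0). Binding constraints: nickel, manganese, silicon.
So nickel briquettes = 0.5879 kg, ferrosilicon = 0.511 kg, stainless scrap = 0.5292 kg.
Cost = 11.92·0.5879 + 1.14·0.511 + 1.15·0.5292 = 8.1989.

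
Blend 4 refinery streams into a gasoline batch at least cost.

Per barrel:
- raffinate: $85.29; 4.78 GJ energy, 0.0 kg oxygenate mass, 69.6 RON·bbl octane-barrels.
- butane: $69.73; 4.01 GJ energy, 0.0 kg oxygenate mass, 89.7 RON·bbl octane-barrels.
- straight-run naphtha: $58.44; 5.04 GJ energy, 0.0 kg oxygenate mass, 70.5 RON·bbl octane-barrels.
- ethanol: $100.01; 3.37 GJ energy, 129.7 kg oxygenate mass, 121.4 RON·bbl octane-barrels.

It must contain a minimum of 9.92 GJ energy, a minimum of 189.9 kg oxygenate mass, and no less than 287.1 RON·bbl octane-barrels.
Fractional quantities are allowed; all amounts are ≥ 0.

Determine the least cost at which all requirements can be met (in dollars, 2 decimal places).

$231.62

Let x1 = barrels of raffinate, x2 = barrels of butane, x3 = barrels of straight-run naphtha, x4 = barrels of ethanol.
Minimize 85.29x1 + 69.73x2 + 58.44x3 + 100.01x4 with:
  4.78x1 + 4.01x2 + 5.04x3 + 3.37x4 ≥ 9.92   (energy)
  129.7x4 ≥ 189.9   (oxygenate mass)
  69.6x1 + 89.7x2 + 70.5x3 + 121.4x4 ≥ 287.1   (octane-barrels)
  x1, x2, x3, x4 ≥ 0.
The optimal basis is {butane, straight-run naphtha, ethanol}; raffinate drops out. There the energy, oxygenate mass, octane-barrels constraints are tight.
That vertex is x2 = 1.1786, x3 = 0.05151, x4 = 1.4641.
Hence cost = 69.73·1.1786 + 58.44·0.05151 + 100.01·1.4641 = $231.6187.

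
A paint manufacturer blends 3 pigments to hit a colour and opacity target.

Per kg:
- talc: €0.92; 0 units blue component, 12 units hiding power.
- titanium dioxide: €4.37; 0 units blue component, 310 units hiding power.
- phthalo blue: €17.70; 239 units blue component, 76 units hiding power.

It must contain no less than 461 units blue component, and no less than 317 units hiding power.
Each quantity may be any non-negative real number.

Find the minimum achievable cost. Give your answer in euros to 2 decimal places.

Let x1 = kg of talc, x2 = kg of titanium dioxide, x3 = kg of phthalo blue.
Minimize 0.92x1 + 4.37x2 + 17.7x3 with:
  239x3 ≥ 461   (blue component)
  12x1 + 310x2 + 76x3 ≥ 317   (hiding power)
  x1, x2, x3 ≥ 0.
The cheapest feasible vertex uses only titanium dioxide, phthalo blue; talc is not used. The blue component and hiding power requirements are met with equality.
That vertex is x2 = 0.5497, x3 = 1.9289.
Cost = 4.37·0.5497 + 17.7·1.9289 = 36.5437.

€36.54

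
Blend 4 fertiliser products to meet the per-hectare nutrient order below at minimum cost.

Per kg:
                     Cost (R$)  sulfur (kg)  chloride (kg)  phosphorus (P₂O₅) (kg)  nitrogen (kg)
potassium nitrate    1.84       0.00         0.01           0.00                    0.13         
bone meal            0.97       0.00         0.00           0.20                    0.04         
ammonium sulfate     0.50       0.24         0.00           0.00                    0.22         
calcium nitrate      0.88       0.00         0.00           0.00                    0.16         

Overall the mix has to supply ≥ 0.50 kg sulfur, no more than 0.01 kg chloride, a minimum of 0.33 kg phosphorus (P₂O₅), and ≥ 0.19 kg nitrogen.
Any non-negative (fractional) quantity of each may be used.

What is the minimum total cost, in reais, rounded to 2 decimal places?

R$2.64

This is a linear program. Let x1 = kg of potassium nitrate, x2 = kg of bone meal, x3 = kg of ammonium sulfate, x4 = kg of calcium nitrate.
Minimise 1.84x1 + 0.97x2 + 0.5x3 + 0.88x4 s.t.:
  0.24x3 ≥ 0.5   (sulfur)
  0.01x1 ≤ 0.01   (chloride)
  0.2x2 ≥ 0.33   (phosphorus (P₂O₅))
  0.13x1 + 0.04x2 + 0.22x3 + 0.16x4 ≥ 0.19   (nitrogen)
  x1, x2, x3, x4 ≥ 0.
The cheapest feasible vertex uses only bone meal, ammonium sulfate; potassium nitrate, calcium nitrate are not used. The sulfur and phosphorus (P₂O₅) requirements are met with equality.
That vertex is x2 = 1.65, x3 = 2.083.
Cost = 0.97·1.65 + 0.5·2.083 = 2.6420.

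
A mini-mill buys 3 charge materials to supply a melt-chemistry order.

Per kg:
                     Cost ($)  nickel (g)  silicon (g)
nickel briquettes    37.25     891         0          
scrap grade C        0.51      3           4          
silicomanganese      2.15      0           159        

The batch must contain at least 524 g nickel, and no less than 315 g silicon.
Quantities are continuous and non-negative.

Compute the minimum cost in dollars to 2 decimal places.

Set it up as a linear program. Let x1 = kg of nickel briquettes, x2 = kg of scrap grade C, x3 = kg of silicomanganese.
Minimize 37.25x1 + 0.51x2 + 2.15x3 with:
  891x1 + 3x2 ≥ 524   (nickel)
  4x2 + 159x3 ≥ 315   (silicon)
  x1, x2, x3 ≥ 0.
At the optimum only nickel briquettes, silicomanganese are positive (scrap grade C = 0). Binding constraints: nickel and silicon.
That vertex is x1 = 0.5881, x3 = 1.981.
Hence cost = 37.25·0.5881 + 2.15·1.981 = $26.1659.

$26.17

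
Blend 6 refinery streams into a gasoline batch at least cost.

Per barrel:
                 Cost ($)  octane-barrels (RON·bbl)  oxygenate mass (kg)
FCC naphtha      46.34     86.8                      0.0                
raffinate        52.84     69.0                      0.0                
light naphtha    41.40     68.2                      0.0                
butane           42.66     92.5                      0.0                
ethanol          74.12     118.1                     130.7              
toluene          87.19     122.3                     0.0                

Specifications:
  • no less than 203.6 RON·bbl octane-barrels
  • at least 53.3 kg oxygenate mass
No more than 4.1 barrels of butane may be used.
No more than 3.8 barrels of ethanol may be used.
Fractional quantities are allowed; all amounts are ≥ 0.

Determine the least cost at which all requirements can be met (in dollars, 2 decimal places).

$101.91

Let x1 = barrels of FCC naphtha, x2 = barrels of raffinate, x3 = barrels of light naphtha, x4 = barrels of butane, x5 = barrels of ethanol, x6 = barrels of toluene.
Minimize 46.34x1 + 52.84x2 + 41.4x3 + 42.66x4 + 74.12x5 + 87.19x6 subject to:
  86.8x1 + 69x2 + 68.2x3 + 92.5x4 + 118.1x5 + 122.3x6 ≥ 203.6   (octane-barrels)
  130.7x5 ≥ 53.3   (oxygenate mass)
  x4 ≤ 4.1
  x5 ≤ 3.8
  x1, x2, x3, x4, x5, x6 ≥ 0.
The optimal basis is {butane, ethanol}; FCC naphtha, raffinate, light naphtha, toluene drop out. The octane-barrels and oxygenate mass requirements are met with equality.
Optimal quantities: butane = 1.6804 barrels, ethanol = 0.4078 barrels.
Hence cost = 42.66·1.6804 + 74.12·0.4078 = $101.9120.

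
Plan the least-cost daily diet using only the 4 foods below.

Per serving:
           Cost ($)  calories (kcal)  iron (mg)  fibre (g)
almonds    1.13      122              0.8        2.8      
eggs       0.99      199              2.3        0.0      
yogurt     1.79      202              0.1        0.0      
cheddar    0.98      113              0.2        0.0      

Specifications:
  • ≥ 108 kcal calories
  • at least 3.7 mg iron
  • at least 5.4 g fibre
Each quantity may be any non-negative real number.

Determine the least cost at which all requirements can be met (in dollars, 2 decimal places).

$3.11

Treat it as an LP. Let x1 = servings of almonds, x2 = servings of eggs, x3 = servings of yogurt, x4 = servings of cheddar.
Minimise 1.13x1 + 0.99x2 + 1.79x3 + 0.98x4 s.t.:
  122x1 + 199x2 + 202x3 + 113x4 ≥ 108   (calories)
  0.8x1 + 2.3x2 + 0.1x3 + 0.2x4 ≥ 3.7   (iron)
  2.8x1 ≥ 5.4   (fibre)
  x1, x2, x3, x4 ≥ 0.
At the optimum only almonds, eggs are positive (yogurt, cheddar = 0). The iron and fibre requirements are met with equality.
Optimal quantities: almonds = 1.929 servings, eggs = 0.9379 servings.
Objective = 1.13·1.929 + 0.99·0.9379 = 3.1083.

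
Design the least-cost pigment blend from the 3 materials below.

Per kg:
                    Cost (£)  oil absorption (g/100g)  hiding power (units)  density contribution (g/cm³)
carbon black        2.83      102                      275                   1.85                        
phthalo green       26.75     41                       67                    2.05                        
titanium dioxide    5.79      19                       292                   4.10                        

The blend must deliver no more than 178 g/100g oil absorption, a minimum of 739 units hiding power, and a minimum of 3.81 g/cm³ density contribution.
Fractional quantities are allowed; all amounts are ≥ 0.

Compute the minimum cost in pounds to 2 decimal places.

£10.60

Treat it as an LP. Let x1 = kg of carbon black, x2 = kg of phthalo green, x3 = kg of titanium dioxide.
Minimise 2.83x1 + 26.75x2 + 5.79x3 s.t.:
  102x1 + 41x2 + 19x3 ≤ 178   (oil absorption)
  275x1 + 67x2 + 292x3 ≥ 739   (hiding power)
  1.85x1 + 2.05x2 + 4.1x3 ≥ 3.81   (density contribution)
  x1, x2, x3 ≥ 0.
At the optimum only carbon black, titanium dioxide are positive (phthalo green = 0). The oil absorption and hiding power requirements are met with equality.
Optimal quantities: carbon black = 1.545 kg, titanium dioxide = 1.076 kg.
Objective = 2.83·1.545 + 5.79·1.076 = 10.6024.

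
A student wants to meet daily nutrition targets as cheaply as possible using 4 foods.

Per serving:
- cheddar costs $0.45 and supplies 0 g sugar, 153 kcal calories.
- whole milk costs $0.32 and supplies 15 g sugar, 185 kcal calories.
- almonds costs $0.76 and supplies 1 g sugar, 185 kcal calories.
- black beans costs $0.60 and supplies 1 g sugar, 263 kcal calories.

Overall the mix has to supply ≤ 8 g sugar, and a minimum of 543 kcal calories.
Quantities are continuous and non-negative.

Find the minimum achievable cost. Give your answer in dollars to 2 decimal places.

$1.20

Treat it as an LP. Let x1 = servings of cheddar, x2 = servings of whole milk, x3 = servings of almonds, x4 = servings of black beans.
Minimize 0.45x1 + 0.32x2 + 0.76x3 + 0.6x4 with:
  15x2 + 1x3 + 1x4 ≤ 8   (sugar)
  153x1 + 185x2 + 185x3 + 263x4 ≥ 543   (calories)
  x1, x2, x3, x4 ≥ 0.
At the optimum only whole milk, black beans are positive (cheddar, almonds = 0). There the sugar and calories constraints are tight.
So whole milk = 0.4152 servings, black beans = 1.773 servings.
Total cost: 0.32·0.4152 + 0.6·1.773 = 1.1967.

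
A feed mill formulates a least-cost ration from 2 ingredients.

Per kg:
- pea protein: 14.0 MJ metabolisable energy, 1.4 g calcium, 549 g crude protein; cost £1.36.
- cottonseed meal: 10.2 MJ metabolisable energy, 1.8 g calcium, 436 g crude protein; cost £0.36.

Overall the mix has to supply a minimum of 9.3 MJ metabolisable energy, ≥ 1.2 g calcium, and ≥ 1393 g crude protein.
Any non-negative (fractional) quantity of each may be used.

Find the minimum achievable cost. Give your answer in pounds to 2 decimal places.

£1.15

Let x1 = kg of pea protein, x2 = kg of cottonseed meal.
min 1.36x1 + 0.36x2 subject to:
  14x1 + 10.2x2 ≥ 9.3   (metabolisable energy)
  1.4x1 + 1.8x2 ≥ 1.2   (calcium)
  549x1 + 436x2 ≥ 1393   (crude protein)
  x1, x2 ≥ 0.
At the optimum only cottonseed meal is positive (pea protein = 0). Binding constraint: crude protein.
Solving gives x2 = 3.195.
Cost = 0.36·3.195 = 1.1502.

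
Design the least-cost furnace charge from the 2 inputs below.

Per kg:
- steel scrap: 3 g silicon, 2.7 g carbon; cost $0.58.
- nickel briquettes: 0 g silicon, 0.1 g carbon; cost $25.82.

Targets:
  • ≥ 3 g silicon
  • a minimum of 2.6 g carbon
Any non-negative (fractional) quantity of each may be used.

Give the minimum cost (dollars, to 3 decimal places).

$0.580

Set it up as a linear program. Let x1 = kg of steel scrap, x2 = kg of nickel briquettes.
min 0.58x1 + 25.82x2 with:
  3x1 ≥ 3   (silicon)
  2.7x1 + 0.1x2 ≥ 2.6   (carbon)
  x1, x2 ≥ 0.
The minimum-cost mix takes nothing from nickel briquettes — only steel scrap. There the silicon constraint is tight.
So steel scrap = 1 kg.
Cost = 0.58·1 = 0.58000.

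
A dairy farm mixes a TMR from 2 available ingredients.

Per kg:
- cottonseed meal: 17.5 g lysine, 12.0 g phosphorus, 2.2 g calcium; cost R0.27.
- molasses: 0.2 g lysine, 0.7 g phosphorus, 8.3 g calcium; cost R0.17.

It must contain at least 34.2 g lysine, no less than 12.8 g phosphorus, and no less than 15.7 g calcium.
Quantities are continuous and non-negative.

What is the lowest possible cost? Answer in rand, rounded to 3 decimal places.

R0.758

This is a linear program. Let x1 = kg of cottonseed meal, x2 = kg of molasses.
Minimise 0.27x1 + 0.17x2 s.t.:
  17.5x1 + 0.2x2 ≥ 34.2   (lysine)
  12x1 + 0.7x2 ≥ 12.8   (phosphorus)
  2.2x1 + 8.3x2 ≥ 15.7   (calcium)
  x1, x2 ≥ 0.
Both inputs are positive at the optimum. Binding constraints: lysine and calcium.
That vertex is x1 = 1.939, x2 = 1.378.
Objective = 0.27·1.939 + 0.17·1.378 = 0.75779.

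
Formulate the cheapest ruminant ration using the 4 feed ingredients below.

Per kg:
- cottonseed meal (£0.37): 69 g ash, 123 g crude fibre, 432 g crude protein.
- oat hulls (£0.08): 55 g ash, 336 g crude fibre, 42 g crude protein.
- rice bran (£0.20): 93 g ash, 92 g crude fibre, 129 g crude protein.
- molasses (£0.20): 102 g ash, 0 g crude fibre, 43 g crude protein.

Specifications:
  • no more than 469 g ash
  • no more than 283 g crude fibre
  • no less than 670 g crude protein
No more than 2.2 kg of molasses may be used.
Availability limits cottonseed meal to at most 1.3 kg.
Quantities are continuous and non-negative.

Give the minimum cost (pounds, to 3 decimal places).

£0.649

Set it up as a linear program. Let x1 = kg of cottonseed meal, x2 = kg of oat hulls, x3 = kg of rice bran, x4 = kg of molasses.
min 0.37x1 + 0.08x2 + 0.2x3 + 0.2x4 subject to:
  69x1 + 55x2 + 93x3 + 102x4 ≤ 469   (ash)
  123x1 + 336x2 + 92x3 ≤ 283   (crude fibre)
  432x1 + 42x2 + 129x3 + 43x4 ≥ 670   (crude protein)
  x4 ≤ 2.2
  x1 ≤ 1.3
  x1, x2, x3, x4 ≥ 0.
The cheapest feasible vertex uses only cottonseed meal, rice bran; oat hulls, molasses are not used. There the crude protein and the cottonseed meal cap constraints are tight.
So cottonseed meal = 1.3 kg, rice bran = 0.8403 kg.
Objective = 0.37·1.3 + 0.2·0.8403 = 0.64906.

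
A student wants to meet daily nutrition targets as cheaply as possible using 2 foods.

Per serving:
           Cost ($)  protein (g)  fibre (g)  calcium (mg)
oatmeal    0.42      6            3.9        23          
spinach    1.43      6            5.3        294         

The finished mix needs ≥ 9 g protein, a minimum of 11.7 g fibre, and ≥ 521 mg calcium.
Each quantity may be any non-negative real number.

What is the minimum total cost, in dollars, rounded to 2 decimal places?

This is a linear program. Let x1 = servings of oatmeal, x2 = servings of spinach.
Minimize 0.42x1 + 1.43x2 s.t.:
  6x1 + 6x2 ≥ 9   (protein)
  3.9x1 + 5.3x2 ≥ 11.7   (fibre)
  23x1 + 294x2 ≥ 521   (calcium)
  x1, x2 ≥ 0.
Both inputs are positive at the optimum. Binding constraints: fibre and calcium.
That vertex is x1 = 0.6621, x2 = 1.72.
Hence cost = 0.42·0.6621 + 1.43·1.72 = $2.7377.

$2.74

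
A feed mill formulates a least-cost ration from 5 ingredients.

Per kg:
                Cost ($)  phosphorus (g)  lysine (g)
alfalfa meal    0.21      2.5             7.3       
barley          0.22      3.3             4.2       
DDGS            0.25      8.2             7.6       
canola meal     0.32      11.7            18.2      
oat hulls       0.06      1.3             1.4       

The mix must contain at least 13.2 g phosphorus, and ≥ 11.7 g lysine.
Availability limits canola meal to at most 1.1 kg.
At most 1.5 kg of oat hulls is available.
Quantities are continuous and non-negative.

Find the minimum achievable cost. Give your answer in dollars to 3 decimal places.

Let x1 = kg of alfalfa meal, x2 = kg of barley, x3 = kg of DDGS, x4 = kg of canola meal, x5 = kg of oat hulls.
Minimise 0.21x1 + 0.22x2 + 0.25x3 + 0.32x4 + 0.06x5 with:
  2.5x1 + 3.3x2 + 8.2x3 + 11.7x4 + 1.3x5 ≥ 13.2   (phosphorus)
  7.3x1 + 4.2x2 + 7.6x3 + 18.2x4 + 1.4x5 ≥ 11.7   (lysine)
  x4 ≤ 1.1
  x5 ≤ 1.5
  x1, x2, x3, x4, x5 ≥ 0.
The minimum-cost mix takes nothing from alfalfa meal, barley, oat hulls — only DDGS, canola meal. There the phosphorus and the canola meal cap constraints are tight.
Optimal quantities: DDGS = 0.04024 kg, canola meal = 1.1 kg.
Objective = 0.25·0.04024 + 0.32·1.1 = 0.36206.

$0.362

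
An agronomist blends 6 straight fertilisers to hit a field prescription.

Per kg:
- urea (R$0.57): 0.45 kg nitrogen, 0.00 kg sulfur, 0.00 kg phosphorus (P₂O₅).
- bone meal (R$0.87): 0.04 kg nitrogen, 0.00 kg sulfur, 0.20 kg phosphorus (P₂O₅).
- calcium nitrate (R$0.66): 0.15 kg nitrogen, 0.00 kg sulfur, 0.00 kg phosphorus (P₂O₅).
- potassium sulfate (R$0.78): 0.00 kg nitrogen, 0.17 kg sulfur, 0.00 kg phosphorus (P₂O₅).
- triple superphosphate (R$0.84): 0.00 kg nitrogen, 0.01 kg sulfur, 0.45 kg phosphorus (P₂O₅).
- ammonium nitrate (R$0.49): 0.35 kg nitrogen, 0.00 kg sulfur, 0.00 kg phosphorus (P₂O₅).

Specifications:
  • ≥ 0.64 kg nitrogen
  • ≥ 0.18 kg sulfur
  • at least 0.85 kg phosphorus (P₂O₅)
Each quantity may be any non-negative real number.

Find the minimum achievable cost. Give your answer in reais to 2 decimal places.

Set it up as a linear program. Let x1 = kg of urea, x2 = kg of bone meal, x3 = kg of calcium nitrate, x4 = kg of potassium sulfate, x5 = kg of triple superphosphate, x6 = kg of ammonium nitrate.
Minimize 0.57x1 + 0.87x2 + 0.66x3 + 0.78x4 + 0.84x5 + 0.49x6 subject to:
  0.45x1 + 0.04x2 + 0.15x3 + 0.35x6 ≥ 0.64   (nitrogen)
  0.17x4 + 0.01x5 ≥ 0.18   (sulfur)
  0.2x2 + 0.45x5 ≥ 0.85   (phosphorus (P₂O₅))
  x1, x2, x3, x4, x5, x6 ≥ 0.
The minimum-cost mix takes nothing from bone meal, calcium nitrate, ammonium nitrate — only urea, potassium sulfate, triple superphosphate. Binding constraints: nitrogen, sulfur, phosphorus (P₂O₅).
Optimal quantities: urea = 1.422 kg, potassium sulfate = 0.9477 kg, triple superphosphate = 1.889 kg.
Objective = 0.57·1.422 + 0.78·0.9477 + 0.84·1.889 = 3.1365.

R$3.14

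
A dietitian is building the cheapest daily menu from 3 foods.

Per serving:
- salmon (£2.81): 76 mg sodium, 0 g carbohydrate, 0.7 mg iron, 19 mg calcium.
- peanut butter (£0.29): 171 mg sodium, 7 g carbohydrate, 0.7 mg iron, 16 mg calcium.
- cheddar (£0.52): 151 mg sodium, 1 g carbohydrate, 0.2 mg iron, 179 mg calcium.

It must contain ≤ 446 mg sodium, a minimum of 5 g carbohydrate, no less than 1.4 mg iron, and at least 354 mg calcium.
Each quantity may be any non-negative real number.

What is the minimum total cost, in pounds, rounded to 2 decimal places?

£3.58

Let x1 = servings of salmon, x2 = servings of peanut butter, x3 = servings of cheddar.
Minimize 2.81x1 + 0.29x2 + 0.52x3 s.t.:
  76x1 + 171x2 + 151x3 ≤ 446   (sodium)
  7x2 + 1x3 ≥ 5   (carbohydrate)
  0.7x1 + 0.7x2 + 0.2x3 ≥ 1.4   (iron)
  19x1 + 16x2 + 179x3 ≥ 354   (calcium)
  x1, x2, x3 ≥ 0.
The optimal mix uses every input. The sodium, iron, calcium requirements are met with equality.
Optimal quantities: salmon = 0.8739 servings, peanut butter = 0.6029 servings, cheddar = 1.831 servings.
Hence cost = 2.81·0.8739 + 0.29·0.6029 + 0.52·1.831 = £3.5826.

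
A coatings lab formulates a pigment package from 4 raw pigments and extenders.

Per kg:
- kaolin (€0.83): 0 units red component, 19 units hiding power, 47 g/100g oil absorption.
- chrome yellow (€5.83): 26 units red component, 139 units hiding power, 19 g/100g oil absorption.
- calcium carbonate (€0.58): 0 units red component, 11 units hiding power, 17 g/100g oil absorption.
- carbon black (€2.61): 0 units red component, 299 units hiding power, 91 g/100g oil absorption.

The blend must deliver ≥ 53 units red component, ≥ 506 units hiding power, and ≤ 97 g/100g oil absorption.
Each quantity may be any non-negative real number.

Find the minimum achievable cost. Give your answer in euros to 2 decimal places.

€15.71

Set it up as a linear program. Let x1 = kg of kaolin, x2 = kg of chrome yellow, x3 = kg of calcium carbonate, x4 = kg of carbon black.
Minimise 0.83x1 + 5.83x2 + 0.58x3 + 2.61x4 subject to:
  26x2 ≥ 53   (red component)
  19x1 + 139x2 + 11x3 + 299x4 ≥ 506   (hiding power)
  47x1 + 19x2 + 17x3 + 91x4 ≤ 97   (oil absorption)
  x1, x2, x3, x4 ≥ 0.
The cheapest feasible vertex uses only chrome yellow, carbon black; kaolin, calcium carbonate are not used. The hiding power and oil absorption requirements are met with equality.
That vertex is x2 = 2.446, x4 = 0.5553.
Objective = 5.83·2.446 + 2.61·0.5553 = 15.7095.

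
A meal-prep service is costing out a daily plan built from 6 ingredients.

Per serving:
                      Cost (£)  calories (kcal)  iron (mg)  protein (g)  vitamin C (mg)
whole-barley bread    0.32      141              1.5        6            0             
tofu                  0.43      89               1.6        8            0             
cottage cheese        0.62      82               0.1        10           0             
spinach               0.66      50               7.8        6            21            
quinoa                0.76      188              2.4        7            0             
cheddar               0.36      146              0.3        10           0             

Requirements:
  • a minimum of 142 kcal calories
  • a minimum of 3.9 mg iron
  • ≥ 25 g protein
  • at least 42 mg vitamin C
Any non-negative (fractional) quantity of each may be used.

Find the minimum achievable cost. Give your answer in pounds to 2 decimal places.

Treat it as an LP. Let x1 = servings of whole-barley bread, x2 = servings of tofu, x3 = servings of cottage cheese, x4 = servings of spinach, x5 = servings of quinoa, x6 = servings of cheddar.
min 0.32x1 + 0.43x2 + 0.62x3 + 0.66x4 + 0.76x5 + 0.36x6 s.t.:
  141x1 + 89x2 + 82x3 + 50x4 + 188x5 + 146x6 ≥ 142   (calories)
  1.5x1 + 1.6x2 + 0.1x3 + 7.8x4 + 2.4x5 + 0.3x6 ≥ 3.9   (iron)
  6x1 + 8x2 + 10x3 + 6x4 + 7x5 + 10x6 ≥ 25   (protein)
  21x4 ≥ 42   (vitamin C)
  x1, x2, x3, x4, x5, x6 ≥ 0.
The cheapest feasible vertex uses only spinach, cheddar; whole-barley bread, tofu, cottage cheese, quinoa are not used. The protein and vitamin C requirements are met with equality.
Solving gives x4 = 2, x6 = 1.3.
Cost = 0.66·2 + 0.36·1.3 = 1.7880.

£1.79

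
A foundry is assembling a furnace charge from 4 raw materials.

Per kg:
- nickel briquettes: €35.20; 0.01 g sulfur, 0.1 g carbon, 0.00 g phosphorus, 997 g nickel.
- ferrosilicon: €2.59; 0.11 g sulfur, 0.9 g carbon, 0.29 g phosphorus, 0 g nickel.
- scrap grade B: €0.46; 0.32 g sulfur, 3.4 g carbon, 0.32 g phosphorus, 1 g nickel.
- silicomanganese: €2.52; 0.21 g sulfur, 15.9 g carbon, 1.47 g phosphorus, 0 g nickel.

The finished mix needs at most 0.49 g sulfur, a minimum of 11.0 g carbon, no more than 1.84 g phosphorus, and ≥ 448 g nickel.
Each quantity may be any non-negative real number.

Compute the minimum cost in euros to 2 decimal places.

Let x1 = kg of nickel briquettes, x2 = kg of ferrosilicon, x3 = kg of scrap grade B, x4 = kg of silicomanganese.
Minimize 35.2x1 + 2.59x2 + 0.46x3 + 2.52x4 with:
  0.01x1 + 0.11x2 + 0.32x3 + 0.21x4 ≤ 0.49   (sulfur)
  0.1x1 + 0.9x2 + 3.4x3 + 15.9x4 ≥ 11   (carbon)
  0.29x2 + 0.32x3 + 1.47x4 ≤ 1.84   (phosphorus)
  997x1 + 1x3 ≥ 448   (nickel)
  x1, x2, x3, x4 ≥ 0.
The optimal basis is {nickel briquettes, scrap grade B, silicomanganese}; ferrosilicon drops out. Binding constraints: sulfur, carbon, nickel.
Solving gives x1 = 0.4481, x3 = 1.239, x4 = 0.4241.
Cost = 35.2·0.4481 + 0.46·1.239 + 2.52·0.4241 = 17.4118.

€17.41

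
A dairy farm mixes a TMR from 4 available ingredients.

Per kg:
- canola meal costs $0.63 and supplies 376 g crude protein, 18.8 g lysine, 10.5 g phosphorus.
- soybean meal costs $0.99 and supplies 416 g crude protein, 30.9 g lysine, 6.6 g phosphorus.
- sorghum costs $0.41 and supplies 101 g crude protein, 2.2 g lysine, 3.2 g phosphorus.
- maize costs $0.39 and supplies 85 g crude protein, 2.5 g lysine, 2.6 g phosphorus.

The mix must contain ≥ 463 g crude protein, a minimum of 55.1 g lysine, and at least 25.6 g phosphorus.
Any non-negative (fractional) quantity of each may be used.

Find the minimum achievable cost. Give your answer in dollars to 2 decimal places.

$1.82

Set it up as a linear program. Let x1 = kg of canola meal, x2 = kg of soybean meal, x3 = kg of sorghum, x4 = kg of maize.
min 0.63x1 + 0.99x2 + 0.41x3 + 0.39x4 subject to:
  376x1 + 416x2 + 101x3 + 85x4 ≥ 463   (crude protein)
  18.8x1 + 30.9x2 + 2.2x3 + 2.5x4 ≥ 55.1   (lysine)
  10.5x1 + 6.6x2 + 3.2x3 + 2.6x4 ≥ 25.6   (phosphorus)
  x1, x2, x3, x4 ≥ 0.
The cheapest feasible vertex uses only canola meal, soybean meal; sorghum, maize are not used. There the lysine and phosphorus constraints are tight.
So canola meal = 2.133 kg, soybean meal = 0.4855 kg.
Objective = 0.63·2.133 + 0.99·0.4855 = 1.8244.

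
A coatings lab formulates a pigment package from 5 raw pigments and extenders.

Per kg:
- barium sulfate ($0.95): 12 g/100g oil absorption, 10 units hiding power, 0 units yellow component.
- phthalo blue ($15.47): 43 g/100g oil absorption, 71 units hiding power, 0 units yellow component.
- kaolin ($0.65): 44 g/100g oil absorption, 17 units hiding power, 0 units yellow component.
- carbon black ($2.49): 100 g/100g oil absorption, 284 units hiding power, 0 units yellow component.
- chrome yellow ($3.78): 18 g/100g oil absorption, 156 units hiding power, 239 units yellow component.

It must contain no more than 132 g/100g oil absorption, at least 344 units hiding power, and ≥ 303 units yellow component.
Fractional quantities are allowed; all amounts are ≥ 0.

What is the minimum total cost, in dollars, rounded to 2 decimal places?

Set it up as a linear program. Let x1 = kg of barium sulfate, x2 = kg of phthalo blue, x3 = kg of kaolin, x4 = kg of carbon black, x5 = kg of chrome yellow.
Minimise 0.95x1 + 15.47x2 + 0.65x3 + 2.49x4 + 3.78x5 subject to:
  12x1 + 43x2 + 44x3 + 100x4 + 18x5 ≤ 132   (oil absorption)
  10x1 + 71x2 + 17x3 + 284x4 + 156x5 ≥ 344   (hiding power)
  239x5 ≥ 303   (yellow component)
  x1, x2, x3, x4, x5 ≥ 0.
At the optimum only carbon black, chrome yellow are positive (barium sulfate, phthalo blue, kaolin = 0). Binding constraints: hiding power and yellow component.
Solving gives x4 = 0.51488, x5 = 1.2678.
Objective = 2.49·0.51488 + 3.78·1.2678 = 6.0743.

$6.07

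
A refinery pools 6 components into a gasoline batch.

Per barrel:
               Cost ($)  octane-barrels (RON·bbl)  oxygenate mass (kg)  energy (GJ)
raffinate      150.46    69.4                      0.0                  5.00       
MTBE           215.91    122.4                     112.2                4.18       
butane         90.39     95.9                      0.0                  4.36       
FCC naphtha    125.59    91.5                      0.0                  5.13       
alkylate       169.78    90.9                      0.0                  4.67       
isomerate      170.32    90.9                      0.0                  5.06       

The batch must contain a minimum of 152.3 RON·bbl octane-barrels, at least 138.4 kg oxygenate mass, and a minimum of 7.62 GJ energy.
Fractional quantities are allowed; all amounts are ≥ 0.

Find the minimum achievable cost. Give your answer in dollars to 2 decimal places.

$317.41

This is a linear program. Let x1 = barrels of raffinate, x2 = barrels of MTBE, x3 = barrels of butane, x4 = barrels of FCC naphtha, x5 = barrels of alkylate, x6 = barrels of isomerate.
Minimize 150.46x1 + 215.91x2 + 90.39x3 + 125.59x4 + 169.78x5 + 170.32x6 subject to:
  69.4x1 + 122.4x2 + 95.9x3 + 91.5x4 + 90.9x5 + 90.9x6 ≥ 152.3   (octane-barrels)
  112.2x2 ≥ 138.4   (oxygenate mass)
  5x1 + 4.18x2 + 4.36x3 + 5.13x4 + 4.67x5 + 5.06x6 ≥ 7.62   (energy)
  x1, x2, x3, x4, x5, x6 ≥ 0.
The optimal basis is {MTBE, butane}; raffinate, FCC naphtha, alkylate, isomerate drop out. The oxygenate mass and energy requirements are met with equality.
Optimal quantities: MTBE = 1.2335 barrels, butane = 0.56512 barrels.
Total cost: 215.91·1.2335 + 90.39·0.56512 = 317.4062.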